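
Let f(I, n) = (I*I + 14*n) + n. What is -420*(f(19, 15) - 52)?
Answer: -224280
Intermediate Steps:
f(I, n) = I**2 + 15*n (f(I, n) = (I**2 + 14*n) + n = I**2 + 15*n)
-420*(f(19, 15) - 52) = -420*((19**2 + 15*15) - 52) = -420*((361 + 225) - 52) = -420*(586 - 52) = -420*534 = -224280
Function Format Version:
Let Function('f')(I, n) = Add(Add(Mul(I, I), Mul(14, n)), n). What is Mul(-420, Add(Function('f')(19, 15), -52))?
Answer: -224280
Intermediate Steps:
Function('f')(I, n) = Add(Pow(I, 2), Mul(15, n)) (Function('f')(I, n) = Add(Add(Pow(I, 2), Mul(14, n)), n) = Add(Pow(I, 2), Mul(15, n)))
Mul(-420, Add(Function('f')(19, 15), -52)) = Mul(-420, Add(Add(Pow(19, 2), Mul(15, 15)), -52)) = Mul(-420, Add(Add(361, 225), -52)) = Mul(-420, Add(586, -52)) = Mul(-420, 534) = -224280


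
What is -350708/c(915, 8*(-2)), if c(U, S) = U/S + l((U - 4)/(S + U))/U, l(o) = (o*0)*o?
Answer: 5611328/915 ≈ 6132.6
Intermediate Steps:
l(o) = 0 (l(o) = 0*o = 0)
c(U, S) = U/S (c(U, S) = U/S + 0/U = U/S + 0 = U/S)
-350708/c(915, 8*(-2)) = -350708/(915/((8*(-2)))) = -350708/(915/(-16)) = -350708/(915*(-1/16)) = -350708/(-915/16) = -350708*(-16/915) = 5611328/915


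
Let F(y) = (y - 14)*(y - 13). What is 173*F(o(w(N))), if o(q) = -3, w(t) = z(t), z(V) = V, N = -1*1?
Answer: 47056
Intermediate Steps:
N = -1
w(t) = t
F(y) = (-14 + y)*(-13 + y)
173*F(o(w(N))) = 173*(182 + (-3)**2 - 27*(-3)) = 173*(182 + 9 + 81) = 173*272 = 47056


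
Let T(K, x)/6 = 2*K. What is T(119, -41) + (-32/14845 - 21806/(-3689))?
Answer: 78525448762/54763205 ≈ 1433.9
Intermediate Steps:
T(K, x) = 12*K (T(K, x) = 6*(2*K) = 12*K)
T(119, -41) + (-32/14845 - 21806/(-3689)) = 12*119 + (-32/14845 - 21806/(-3689)) = 1428 + (-32*1/14845 - 21806*(-1/3689)) = 1428 + (-32/14845 + 21806/3689) = 1428 + 323592022/54763205 = 78525448762/54763205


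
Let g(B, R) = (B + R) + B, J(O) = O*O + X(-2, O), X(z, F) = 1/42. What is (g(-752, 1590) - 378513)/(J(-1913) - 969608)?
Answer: -15893934/112978363 ≈ -0.14068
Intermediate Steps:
X(z, F) = 1/42
J(O) = 1/42 + O² (J(O) = O*O + 1/42 = O² + 1/42 = 1/42 + O²)
g(B, R) = R + 2*B
(g(-752, 1590) - 378513)/(J(-1913) - 969608) = ((1590 + 2*(-752)) - 378513)/((1/42 + (-1913)²) - 969608) = ((1590 - 1504) - 378513)/((1/42 + 3659569) - 969608) = (86 - 378513)/(153701899/42 - 969608) = -378427/112978363/42 = -378427*42/112978363 = -15893934/112978363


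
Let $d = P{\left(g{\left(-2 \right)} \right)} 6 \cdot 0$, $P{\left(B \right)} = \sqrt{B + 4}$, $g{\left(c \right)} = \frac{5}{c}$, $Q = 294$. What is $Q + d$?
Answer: $294$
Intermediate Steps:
$P{\left(B \right)} = \sqrt{4 + B}$
$d = 0$ ($d = \sqrt{4 + \frac{5}{-2}} \cdot 6 \cdot 0 = \sqrt{4 + 5 \left(- \frac{1}{2}\right)} 6 \cdot 0 = \sqrt{4 - \frac{5}{2}} \cdot 6 \cdot 0 = \sqrt{\frac{3}{2}} \cdot 6 \cdot 0 = \frac{\sqrt{6}}{2} \cdot 6 \cdot 0 = 3 \sqrt{6} \cdot 0 = 0$)
$Q + d = 294 + 0 = 294$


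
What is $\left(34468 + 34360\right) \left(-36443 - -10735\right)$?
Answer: $-1769430224$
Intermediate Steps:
$\left(34468 + 34360\right) \left(-36443 - -10735\right) = 68828 \left(-36443 + 10735\right) = 68828 \left(-25708\right) = -1769430224$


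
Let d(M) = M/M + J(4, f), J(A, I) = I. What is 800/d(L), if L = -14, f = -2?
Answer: -800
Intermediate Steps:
d(M) = -1 (d(M) = M/M - 2 = 1 - 2 = -1)
800/d(L) = 800/(-1) = 800*(-1) = -800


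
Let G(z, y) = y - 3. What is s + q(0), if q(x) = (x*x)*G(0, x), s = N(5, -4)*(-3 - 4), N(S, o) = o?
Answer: 28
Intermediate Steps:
s = 28 (s = -4*(-3 - 4) = -4*(-7) = 28)
G(z, y) = -3 + y
q(x) = x**2*(-3 + x) (q(x) = (x*x)*(-3 + x) = x**2*(-3 + x))
s + q(0) = 28 + 0**2*(-3 + 0) = 28 + 0*(-3) = 28 + 0 = 28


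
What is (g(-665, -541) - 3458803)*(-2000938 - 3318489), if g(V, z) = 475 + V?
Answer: 18399860757011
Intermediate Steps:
(g(-665, -541) - 3458803)*(-2000938 - 3318489) = ((475 - 665) - 3458803)*(-2000938 - 3318489) = (-190 - 3458803)*(-5319427) = -3458993*(-5319427) = 18399860757011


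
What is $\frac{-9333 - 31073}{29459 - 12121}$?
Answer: $- \frac{20203}{8669} \approx -2.3305$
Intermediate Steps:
$\frac{-9333 - 31073}{29459 - 12121} = - \frac{40406}{17338} = \left(-40406\right) \frac{1}{17338} = - \frac{20203}{8669}$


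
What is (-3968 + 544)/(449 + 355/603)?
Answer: -1032336/135551 ≈ -7.6159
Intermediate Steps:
(-3968 + 544)/(449 + 355/603) = -3424/(449 + 355*(1/603)) = -3424/(449 + 355/603) = -3424/271102/603 = -3424*603/271102 = -1032336/135551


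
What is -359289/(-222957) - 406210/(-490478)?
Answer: 2117386612/867900821 ≈ 2.4397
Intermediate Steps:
-359289/(-222957) - 406210/(-490478) = -359289*(-1/222957) - 406210*(-1/490478) = 5703/3539 + 203105/245239 = 2117386612/867900821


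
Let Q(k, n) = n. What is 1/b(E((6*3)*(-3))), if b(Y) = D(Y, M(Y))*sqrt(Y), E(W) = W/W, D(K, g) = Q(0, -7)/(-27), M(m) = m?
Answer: 27/7 ≈ 3.8571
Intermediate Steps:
D(K, g) = 7/27 (D(K, g) = -7/(-27) = -7*(-1/27) = 7/27)
E(W) = 1
b(Y) = 7*sqrt(Y)/27
1/b(E((6*3)*(-3))) = 1/(7*sqrt(1)/27) = 1/((7/27)*1) = 1/(7/27) = 27/7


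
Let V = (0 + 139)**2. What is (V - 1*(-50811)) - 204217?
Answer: -134085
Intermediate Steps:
V = 19321 (V = 139**2 = 19321)
(V - 1*(-50811)) - 204217 = (19321 - 1*(-50811)) - 204217 = (19321 + 50811) - 204217 = 70132 - 204217 = -134085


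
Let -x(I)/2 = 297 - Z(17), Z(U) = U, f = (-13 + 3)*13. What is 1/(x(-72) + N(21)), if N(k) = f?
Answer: -1/690 ≈ -0.0014493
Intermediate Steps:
f = -130 (f = -10*13 = -130)
x(I) = -560 (x(I) = -2*(297 - 1*17) = -2*(297 - 17) = -2*280 = -560)
N(k) = -130
1/(x(-72) + N(21)) = 1/(-560 - 130) = 1/(-690) = -1/690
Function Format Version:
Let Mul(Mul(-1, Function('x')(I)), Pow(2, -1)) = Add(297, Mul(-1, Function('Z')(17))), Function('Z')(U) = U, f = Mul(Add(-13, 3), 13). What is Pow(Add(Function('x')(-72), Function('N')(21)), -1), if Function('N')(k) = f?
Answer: Rational(-1, 690) ≈ -0.0014493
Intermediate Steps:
f = -130 (f = Mul(-10, 13) = -130)
Function('x')(I) = -560 (Function('x')(I) = Mul(-2, Add(297, Mul(-1, 17))) = Mul(-2, Add(297, -17)) = Mul(-2, 280) = -560)
Function('N')(k) = -130
Pow(Add(Function('x')(-72), Function('N')(21)), -1) = Pow(Add(-560, -130), -1) = Pow(-690, -1) = Rational(-1, 690)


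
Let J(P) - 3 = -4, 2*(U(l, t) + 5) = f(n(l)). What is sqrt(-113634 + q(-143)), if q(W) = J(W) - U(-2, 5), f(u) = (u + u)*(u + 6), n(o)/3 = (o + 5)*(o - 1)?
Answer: I*sqrt(114197) ≈ 337.93*I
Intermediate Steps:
n(o) = 3*(-1 + o)*(5 + o) (n(o) = 3*((o + 5)*(o - 1)) = 3*((5 + o)*(-1 + o)) = 3*((-1 + o)*(5 + o)) = 3*(-1 + o)*(5 + o))
f(u) = 2*u*(6 + u) (f(u) = (2*u)*(6 + u) = 2*u*(6 + u))
U(l, t) = -5 + (-15 + 3*l**2 + 12*l)*(-9 + 3*l**2 + 12*l) (U(l, t) = -5 + (2*(-15 + 3*l**2 + 12*l)*(6 + (-15 + 3*l**2 + 12*l)))/2 = -5 + (2*(-15 + 3*l**2 + 12*l)*(-9 + 3*l**2 + 12*l))/2 = -5 + (-15 + 3*l**2 + 12*l)*(-9 + 3*l**2 + 12*l))
J(P) = -1 (J(P) = 3 - 4 = -1)
q(W) = -563 (q(W) = -1 - (-5 + 9*(-5 + (-2)**2 + 4*(-2))*(-3 + (-2)**2 + 4*(-2))) = -1 - (-5 + 9*(-5 + 4 - 8)*(-3 + 4 - 8)) = -1 - (-5 + 9*(-9)*(-7)) = -1 - (-5 + 567) = -1 - 1*562 = -1 - 562 = -563)
sqrt(-113634 + q(-143)) = sqrt(-113634 - 563) = sqrt(-114197) = I*sqrt(114197)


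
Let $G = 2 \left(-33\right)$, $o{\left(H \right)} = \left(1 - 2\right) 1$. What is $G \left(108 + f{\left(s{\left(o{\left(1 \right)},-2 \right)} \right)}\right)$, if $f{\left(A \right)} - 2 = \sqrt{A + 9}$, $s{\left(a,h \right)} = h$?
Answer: $-7260 - 66 \sqrt{7} \approx -7434.6$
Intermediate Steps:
$o{\left(H \right)} = -1$ ($o{\left(H \right)} = \left(-1\right) 1 = -1$)
$G = -66$
$f{\left(A \right)} = 2 + \sqrt{9 + A}$ ($f{\left(A \right)} = 2 + \sqrt{A + 9} = 2 + \sqrt{9 + A}$)
$G \left(108 + f{\left(s{\left(o{\left(1 \right)},-2 \right)} \right)}\right) = - 66 \left(108 + \left(2 + \sqrt{9 - 2}\right)\right) = - 66 \left(108 + \left(2 + \sqrt{7}\right)\right) = - 66 \left(110 + \sqrt{7}\right) = -7260 - 66 \sqrt{7}$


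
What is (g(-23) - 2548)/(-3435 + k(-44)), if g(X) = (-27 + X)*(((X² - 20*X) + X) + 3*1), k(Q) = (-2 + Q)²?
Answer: 50998/1319 ≈ 38.664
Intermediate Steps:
g(X) = (-27 + X)*(3 + X² - 19*X) (g(X) = (-27 + X)*((X² - 19*X) + 3) = (-27 + X)*(3 + X² - 19*X))
(g(-23) - 2548)/(-3435 + k(-44)) = ((-81 + (-23)³ - 46*(-23)² + 516*(-23)) - 2548)/(-3435 + (-2 - 44)²) = ((-81 - 12167 - 46*529 - 11868) - 2548)/(-3435 + (-46)²) = ((-81 - 12167 - 24334 - 11868) - 2548)/(-3435 + 2116) = (-48450 - 2548)/(-1319) = -50998*(-1/1319) = 50998/1319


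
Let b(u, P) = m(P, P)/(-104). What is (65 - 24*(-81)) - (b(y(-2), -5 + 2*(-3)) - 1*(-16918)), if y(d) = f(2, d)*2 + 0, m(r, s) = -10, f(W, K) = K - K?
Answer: -775273/52 ≈ -14909.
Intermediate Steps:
f(W, K) = 0
y(d) = 0 (y(d) = 0*2 + 0 = 0 + 0 = 0)
b(u, P) = 5/52 (b(u, P) = -10/(-104) = -10*(-1/104) = 5/52)
(65 - 24*(-81)) - (b(y(-2), -5 + 2*(-3)) - 1*(-16918)) = (65 - 24*(-81)) - (5/52 - 1*(-16918)) = (65 + 1944) - (5/52 + 16918) = 2009 - 1*879741/52 = 2009 - 879741/52 = -775273/52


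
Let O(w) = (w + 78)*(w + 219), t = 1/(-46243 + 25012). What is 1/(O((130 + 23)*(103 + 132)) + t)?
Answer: 21231/27673711320401 ≈ 7.6719e-10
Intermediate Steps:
t = -1/21231 (t = 1/(-21231) = -1/21231 ≈ -4.7101e-5)
O(w) = (78 + w)*(219 + w)
1/(O((130 + 23)*(103 + 132)) + t) = 1/((17082 + ((130 + 23)*(103 + 132))² + 297*((130 + 23)*(103 + 132))) - 1/21231) = 1/((17082 + (153*235)² + 297*(153*235)) - 1/21231) = 1/((17082 + 35955² + 297*35955) - 1/21231) = 1/((17082 + 1292762025 + 10678635) - 1/21231) = 1/(1303457742 - 1/21231) = 1/(27673711320401/21231) = 21231/27673711320401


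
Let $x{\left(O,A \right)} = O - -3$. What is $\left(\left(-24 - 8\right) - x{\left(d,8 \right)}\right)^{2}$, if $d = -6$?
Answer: $841$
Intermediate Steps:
$x{\left(O,A \right)} = 3 + O$ ($x{\left(O,A \right)} = O + 3 = 3 + O$)
$\left(\left(-24 - 8\right) - x{\left(d,8 \right)}\right)^{2} = \left(\left(-24 - 8\right) - \left(3 - 6\right)\right)^{2} = \left(-32 - -3\right)^{2} = \left(-32 + 3\right)^{2} = \left(-29\right)^{2} = 841$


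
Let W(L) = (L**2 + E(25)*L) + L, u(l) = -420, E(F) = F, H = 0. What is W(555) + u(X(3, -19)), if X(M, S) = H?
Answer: 322035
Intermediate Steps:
X(M, S) = 0
W(L) = L**2 + 26*L (W(L) = (L**2 + 25*L) + L = L**2 + 26*L)
W(555) + u(X(3, -19)) = 555*(26 + 555) - 420 = 555*581 - 420 = 322455 - 420 = 322035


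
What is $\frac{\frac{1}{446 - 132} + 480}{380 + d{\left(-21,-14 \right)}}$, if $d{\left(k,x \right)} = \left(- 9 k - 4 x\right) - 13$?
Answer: $\frac{150721}{192168} \approx 0.78432$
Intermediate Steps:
$d{\left(k,x \right)} = -13 - 9 k - 4 x$
$\frac{\frac{1}{446 - 132} + 480}{380 + d{\left(-21,-14 \right)}} = \frac{\frac{1}{446 - 132} + 480}{380 - -232} = \frac{\frac{1}{314} + 480}{380 + \left(-13 + 189 + 56\right)} = \frac{\frac{1}{314} + 480}{380 + 232} = \frac{150721}{314 \cdot 612} = \frac{150721}{314} \cdot \frac{1}{612} = \frac{150721}{192168}$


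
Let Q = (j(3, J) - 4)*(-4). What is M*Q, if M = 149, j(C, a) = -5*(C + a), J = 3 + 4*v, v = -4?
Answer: -27416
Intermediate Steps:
J = -13 (J = 3 + 4*(-4) = 3 - 16 = -13)
j(C, a) = -5*C - 5*a
Q = -184 (Q = ((-5*3 - 5*(-13)) - 4)*(-4) = ((-15 + 65) - 4)*(-4) = (50 - 4)*(-4) = 46*(-4) = -184)
M*Q = 149*(-184) = -27416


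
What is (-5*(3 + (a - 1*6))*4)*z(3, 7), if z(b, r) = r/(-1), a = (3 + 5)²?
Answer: 8540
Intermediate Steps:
a = 64 (a = 8² = 64)
z(b, r) = -r (z(b, r) = r*(-1) = -r)
(-5*(3 + (a - 1*6))*4)*z(3, 7) = (-5*(3 + (64 - 1*6))*4)*(-1*7) = (-5*(3 + (64 - 6))*4)*(-7) = (-5*(3 + 58)*4)*(-7) = (-5*61*4)*(-7) = -305*4*(-7) = -1220*(-7) = 8540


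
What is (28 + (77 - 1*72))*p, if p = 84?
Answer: 2772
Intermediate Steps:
(28 + (77 - 1*72))*p = (28 + (77 - 1*72))*84 = (28 + (77 - 72))*84 = (28 + 5)*84 = 33*84 = 2772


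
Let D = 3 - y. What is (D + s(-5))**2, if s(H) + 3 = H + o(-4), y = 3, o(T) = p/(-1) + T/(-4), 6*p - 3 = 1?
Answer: 529/9 ≈ 58.778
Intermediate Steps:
p = 2/3 (p = 1/2 + (1/6)*1 = 1/2 + 1/6 = 2/3 ≈ 0.66667)
o(T) = -2/3 - T/4 (o(T) = (2/3)/(-1) + T/(-4) = (2/3)*(-1) + T*(-1/4) = -2/3 - T/4)
D = 0 (D = 3 - 1*3 = 3 - 3 = 0)
s(H) = -8/3 + H (s(H) = -3 + (H + (-2/3 - 1/4*(-4))) = -3 + (H + (-2/3 + 1)) = -3 + (H + 1/3) = -3 + (1/3 + H) = -8/3 + H)
(D + s(-5))**2 = (0 + (-8/3 - 5))**2 = (0 - 23/3)**2 = (-23/3)**2 = 529/9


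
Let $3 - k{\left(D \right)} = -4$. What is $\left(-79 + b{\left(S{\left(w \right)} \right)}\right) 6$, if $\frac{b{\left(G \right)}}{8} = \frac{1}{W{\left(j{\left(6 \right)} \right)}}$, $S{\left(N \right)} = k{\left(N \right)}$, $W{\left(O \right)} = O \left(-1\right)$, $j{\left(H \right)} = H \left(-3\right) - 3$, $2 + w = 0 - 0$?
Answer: $- \frac{3302}{7} \approx -471.71$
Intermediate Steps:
$w = -2$ ($w = -2 + \left(0 - 0\right) = -2 + \left(0 + 0\right) = -2 + 0 = -2$)
$k{\left(D \right)} = 7$ ($k{\left(D \right)} = 3 - -4 = 3 + 4 = 7$)
$j{\left(H \right)} = -3 - 3 H$ ($j{\left(H \right)} = - 3 H - 3 = -3 - 3 H$)
$W{\left(O \right)} = - O$
$S{\left(N \right)} = 7$
$b{\left(G \right)} = \frac{8}{21}$ ($b{\left(G \right)} = \frac{8}{\left(-1\right) \left(-3 - 18\right)} = \frac{8}{\left(-1\right) \left(-21\right)} = \frac{8}{21}$)
$\left(-79 + b{\left(S{\left(w \right)} \right)}\right) 6 = \left(-79 + \frac{8}{21}\right) 6 = \left(- \frac{1651}{21}\right) 6 = - \frac{3302}{7}$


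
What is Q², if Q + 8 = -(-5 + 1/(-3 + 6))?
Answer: 100/9 ≈ 11.111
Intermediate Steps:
Q = -10/3 (Q = -8 - (-5 + 1/(-3 + 6)) = -8 - (-5 + 1/3) = -8 - (-5 + ⅓) = -8 - 1*(-14/3) = -8 + 14/3 = -10/3 ≈ -3.3333)
Q² = (-10/3)² = 100/9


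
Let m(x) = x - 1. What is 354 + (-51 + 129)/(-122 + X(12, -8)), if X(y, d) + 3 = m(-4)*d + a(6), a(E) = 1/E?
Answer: 179718/509 ≈ 353.08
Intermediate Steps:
m(x) = -1 + x
X(y, d) = -17/6 - 5*d (X(y, d) = -3 + ((-1 - 4)*d + 1/6) = -3 + (-5*d + 1/6) = -3 + (1/6 - 5*d) = -17/6 - 5*d)
354 + (-51 + 129)/(-122 + X(12, -8)) = 354 + (-51 + 129)/(-122 + (-17/6 - 5*(-8))) = 354 + 78/(-122 + (-17/6 + 40)) = 354 + 78/(-122 + 223/6) = 354 + 78/(-509/6) = 354 + 78*(-6/509) = 354 - 468/509 = 179718/509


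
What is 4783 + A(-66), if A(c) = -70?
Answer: 4713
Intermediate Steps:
4783 + A(-66) = 4783 - 70 = 4713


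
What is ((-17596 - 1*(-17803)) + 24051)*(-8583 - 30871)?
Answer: -957075132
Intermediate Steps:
((-17596 - 1*(-17803)) + 24051)*(-8583 - 30871) = ((-17596 + 17803) + 24051)*(-39454) = (207 + 24051)*(-39454) = 24258*(-39454) = -957075132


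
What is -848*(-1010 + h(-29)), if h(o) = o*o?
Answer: 143312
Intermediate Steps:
h(o) = o²
-848*(-1010 + h(-29)) = -848*(-1010 + (-29)²) = -848*(-1010 + 841) = -848*(-169) = 143312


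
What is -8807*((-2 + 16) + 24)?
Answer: -334666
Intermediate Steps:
-8807*((-2 + 16) + 24) = -8807*(14 + 24) = -8807*38 = -334666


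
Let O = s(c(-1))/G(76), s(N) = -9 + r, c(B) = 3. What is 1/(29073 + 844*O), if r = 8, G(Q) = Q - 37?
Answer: 39/1133003 ≈ 3.4422e-5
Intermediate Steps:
G(Q) = -37 + Q
s(N) = -1 (s(N) = -9 + 8 = -1)
O = -1/39 (O = -1/(-37 + 76) = -1/39 ≈ -0.025641)
1/(29073 + 844*O) = 1/(29073 + 844*(-1/39)) = 1/(29073 - 844/39) = 1/(1133003/39) = 39/1133003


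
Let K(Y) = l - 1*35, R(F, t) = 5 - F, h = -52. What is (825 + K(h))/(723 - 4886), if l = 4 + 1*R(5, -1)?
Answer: -794/4163 ≈ -0.19073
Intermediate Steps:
l = 4 (l = 4 + 1*(5 - 1*5) = 4 + 1*(5 - 5) = 4 + 1*0 = 4 + 0 = 4)
K(Y) = -31 (K(Y) = 4 - 1*35 = 4 - 35 = -31)
(825 + K(h))/(723 - 4886) = (825 - 31)/(723 - 4886) = 794/(-4163) = 794*(-1/4163) = -794/4163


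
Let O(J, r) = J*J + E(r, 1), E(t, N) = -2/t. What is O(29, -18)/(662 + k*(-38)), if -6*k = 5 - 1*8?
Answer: 7570/5787 ≈ 1.3081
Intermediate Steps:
O(J, r) = J² - 2/r (O(J, r) = J*J - 2/r = J² - 2/r)
k = ½ (k = -(5 - 1*8)/6 = -(5 - 8)/6 = -⅙*(-3) = ½ ≈ 0.50000)
O(29, -18)/(662 + k*(-38)) = (29² - 2/(-18))/(662 + (½)*(-38)) = (841 - 2*(-1/18))/(662 - 19) = (841 + ⅑)/643 = (1/643)*(7570/9) = 7570/5787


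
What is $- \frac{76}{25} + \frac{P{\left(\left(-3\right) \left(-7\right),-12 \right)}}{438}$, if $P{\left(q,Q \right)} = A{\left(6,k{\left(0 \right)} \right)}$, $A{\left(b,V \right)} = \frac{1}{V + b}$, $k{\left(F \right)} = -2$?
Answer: $- \frac{133127}{43800} \approx -3.0394$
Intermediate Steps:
$P{\left(q,Q \right)} = \frac{1}{4}$ ($P{\left(q,Q \right)} = \frac{1}{-2 + 6} = \frac{1}{4}$)
$- \frac{76}{25} + \frac{P{\left(\left(-3\right) \left(-7\right),-12 \right)}}{438} = - \frac{76}{25} + \frac{1}{4 \cdot 438} = \left(-76\right) \frac{1}{25} + \frac{1}{4} \cdot \frac{1}{438} = - \frac{76}{25} + \frac{1}{1752} = - \frac{133127}{43800}$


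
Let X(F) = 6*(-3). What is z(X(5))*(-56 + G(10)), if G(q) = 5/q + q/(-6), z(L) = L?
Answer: 1029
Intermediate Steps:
X(F) = -18
G(q) = 5/q - q/6 (G(q) = 5/q + q*(-1/6) = 5/q - q/6)
z(X(5))*(-56 + G(10)) = -18*(-56 + (5/10 - 1/6*10)) = -18*(-56 + (5*(1/10) - 5/3)) = -18*(-56 + (1/2 - 5/3)) = -18*(-56 - 7/6) = -18*(-343/6) = 1029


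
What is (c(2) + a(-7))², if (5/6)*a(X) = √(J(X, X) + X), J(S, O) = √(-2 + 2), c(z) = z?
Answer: -152/25 + 24*I*√7/5 ≈ -6.08 + 12.7*I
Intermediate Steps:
J(S, O) = 0 (J(S, O) = √0 = 0)
a(X) = 6*√X/5 (a(X) = 6*√(0 + X)/5 = 6*√X/5)
(c(2) + a(-7))² = (2 + 6*√(-7)/5)² = (2 + 6*(I*√7)/5)² = (2 + 6*I*√7/5)²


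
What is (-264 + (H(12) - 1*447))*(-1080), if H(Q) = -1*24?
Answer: 793800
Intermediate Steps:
H(Q) = -24
(-264 + (H(12) - 1*447))*(-1080) = (-264 + (-24 - 1*447))*(-1080) = (-264 + (-24 - 447))*(-1080) = (-264 - 471)*(-1080) = -735*(-1080) = 793800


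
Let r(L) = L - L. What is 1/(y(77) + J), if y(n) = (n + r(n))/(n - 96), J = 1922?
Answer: 19/36441 ≈ 0.00052139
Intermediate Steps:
r(L) = 0
y(n) = n/(-96 + n) (y(n) = (n + 0)/(n - 96) = n/(-96 + n))
1/(y(77) + J) = 1/(77/(-96 + 77) + 1922) = 1/(77/(-19) + 1922) = 1/(77*(-1/19) + 1922) = 1/(-77/19 + 1922) = 1/(36441/19) = 19/36441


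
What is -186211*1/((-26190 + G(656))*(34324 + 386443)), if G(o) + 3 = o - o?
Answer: 186211/11021150031 ≈ 1.6896e-5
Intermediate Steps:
G(o) = -3 (G(o) = -3 + (o - o) = -3 + 0 = -3)
-186211*1/((-26190 + G(656))*(34324 + 386443)) = -186211*1/((-26190 - 3)*(34324 + 386443)) = -186211/((-26193*420767)) = -186211/(-11021150031) = -186211*(-1/11021150031) = 186211/11021150031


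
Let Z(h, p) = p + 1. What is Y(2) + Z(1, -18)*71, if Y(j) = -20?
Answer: -1227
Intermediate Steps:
Z(h, p) = 1 + p
Y(2) + Z(1, -18)*71 = -20 + (1 - 18)*71 = -20 - 17*71 = -20 - 1207 = -1227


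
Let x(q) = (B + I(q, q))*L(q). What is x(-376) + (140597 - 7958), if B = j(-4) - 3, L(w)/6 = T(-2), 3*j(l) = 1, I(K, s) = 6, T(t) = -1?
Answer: 132619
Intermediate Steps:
j(l) = ⅓ (j(l) = (⅓)*1 = ⅓)
L(w) = -6 (L(w) = 6*(-1) = -6)
B = -8/3 (B = ⅓ - 3 = -8/3 ≈ -2.6667)
x(q) = -20 (x(q) = (-8/3 + 6)*(-6) = (10/3)*(-6) = -20)
x(-376) + (140597 - 7958) = -20 + (140597 - 7958) = -20 + 132639 = 132619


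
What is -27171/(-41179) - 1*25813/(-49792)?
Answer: 2415851959/2050384768 ≈ 1.1782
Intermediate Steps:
-27171/(-41179) - 1*25813/(-49792) = -27171*(-1/41179) - 25813*(-1/49792) = 27171/41179 + 25813/49792 = 2415851959/2050384768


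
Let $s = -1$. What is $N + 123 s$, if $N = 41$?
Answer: $-82$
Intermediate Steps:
$N + 123 s = 41 + 123 \left(-1\right) = 41 - 123 = -82$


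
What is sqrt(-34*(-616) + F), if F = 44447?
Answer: sqrt(65391) ≈ 255.72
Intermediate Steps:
sqrt(-34*(-616) + F) = sqrt(-34*(-616) + 44447) = sqrt(20944 + 44447) = sqrt(65391)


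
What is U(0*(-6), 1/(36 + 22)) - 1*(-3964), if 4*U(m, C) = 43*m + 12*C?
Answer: 229915/58 ≈ 3964.1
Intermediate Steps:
U(m, C) = 3*C + 43*m/4 (U(m, C) = (43*m + 12*C)/4 = (12*C + 43*m)/4 = 3*C + 43*m/4)
U(0*(-6), 1/(36 + 22)) - 1*(-3964) = (3/(36 + 22) + 43*(0*(-6))/4) - 1*(-3964) = (3/58 + (43/4)*0) + 3964 = (3*(1/58) + 0) + 3964 = (3/58 + 0) + 3964 = 3/58 + 3964 = 229915/58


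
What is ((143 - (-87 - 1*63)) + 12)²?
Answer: 93025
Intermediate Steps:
((143 - (-87 - 1*63)) + 12)² = ((143 - (-87 - 63)) + 12)² = ((143 - 1*(-150)) + 12)² = ((143 + 150) + 12)² = (293 + 12)² = 305² = 93025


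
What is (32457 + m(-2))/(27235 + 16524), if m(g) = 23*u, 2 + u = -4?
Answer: 32319/43759 ≈ 0.73857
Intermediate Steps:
u = -6 (u = -2 - 4 = -6)
m(g) = -138 (m(g) = 23*(-6) = -138)
(32457 + m(-2))/(27235 + 16524) = (32457 - 138)/(27235 + 16524) = 32319/43759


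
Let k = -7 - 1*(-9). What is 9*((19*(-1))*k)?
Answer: -342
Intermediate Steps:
k = 2 (k = -7 + 9 = 2)
9*((19*(-1))*k) = 9*((19*(-1))*2) = 9*(-19*2) = 9*(-38) = -342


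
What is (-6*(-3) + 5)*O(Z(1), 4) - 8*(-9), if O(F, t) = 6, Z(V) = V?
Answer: 210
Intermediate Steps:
(-6*(-3) + 5)*O(Z(1), 4) - 8*(-9) = (-6*(-3) + 5)*6 - 8*(-9) = (18 + 5)*6 + 72 = 23*6 + 72 = 138 + 72 = 210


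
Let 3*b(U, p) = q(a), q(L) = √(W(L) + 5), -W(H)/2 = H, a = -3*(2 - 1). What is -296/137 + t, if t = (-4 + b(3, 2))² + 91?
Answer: 130774/1233 - 8*√11/3 ≈ 97.217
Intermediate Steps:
a = -3 (a = -3*1 = -3)
W(H) = -2*H
q(L) = √(5 - 2*L) (q(L) = √(-2*L + 5) = √(5 - 2*L))
b(U, p) = √11/3 (b(U, p) = √(5 - 2*(-3))/3 = √(5 + 6)/3 = √11/3)
t = 91 + (-4 + √11/3)² (t = (-4 + √11/3)² + 91 = 91 + (-4 + √11/3)² ≈ 99.378)
-296/137 + t = -296/137 + (974/9 - 8*√11/3) = 130774/1233 - 8*√11/3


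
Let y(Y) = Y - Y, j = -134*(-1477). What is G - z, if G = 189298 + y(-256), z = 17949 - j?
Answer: 369267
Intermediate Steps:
j = 197918
z = -179969 (z = 17949 - 1*197918 = 17949 - 197918 = -179969)
y(Y) = 0
G = 189298 (G = 189298 + 0 = 189298)
G - z = 189298 - 1*(-179969) = 189298 + 179969 = 369267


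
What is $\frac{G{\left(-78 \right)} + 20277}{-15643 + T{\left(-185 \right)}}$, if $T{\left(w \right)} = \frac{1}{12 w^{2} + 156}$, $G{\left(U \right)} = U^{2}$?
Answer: $- \frac{10830575016}{6427020407} \approx -1.6852$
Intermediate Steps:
$T{\left(w \right)} = \frac{1}{156 + 12 w^{2}}$
$\frac{G{\left(-78 \right)} + 20277}{-15643 + T{\left(-185 \right)}} = \frac{\left(-78\right)^{2} + 20277}{-15643 + \frac{1}{12 \left(13 + \left(-185\right)^{2}\right)}} = \frac{6084 + 20277}{-15643 + \frac{1}{12 \left(13 + 34225\right)}} = \frac{26361}{-15643 + \frac{1}{12 \cdot 34238}} = \frac{26361}{-15643 + \frac{1}{12} \cdot \frac{1}{34238}} = \frac{26361}{-15643 + \frac{1}{410856}} = \frac{26361}{- \frac{6427020407}{410856}} = 26361 \left(- \frac{410856}{6427020407}\right) = - \frac{10830575016}{6427020407}$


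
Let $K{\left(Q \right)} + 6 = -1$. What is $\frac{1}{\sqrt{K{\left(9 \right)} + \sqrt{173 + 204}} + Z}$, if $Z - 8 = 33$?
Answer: $\frac{1}{41 + \sqrt{-7 + \sqrt{377}}} \approx 0.02246$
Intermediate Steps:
$K{\left(Q \right)} = -7$ ($K{\left(Q \right)} = -6 - 1 = -7$)
$Z = 41$ ($Z = 8 + 33 = 41$)
$\frac{1}{\sqrt{K{\left(9 \right)} + \sqrt{173 + 204}} + Z} = \frac{1}{\sqrt{-7 + \sqrt{173 + 204}} + 41} = \frac{1}{\sqrt{-7 + \sqrt{377}} + 41} = \frac{1}{41 + \sqrt{-7 + \sqrt{377}}}$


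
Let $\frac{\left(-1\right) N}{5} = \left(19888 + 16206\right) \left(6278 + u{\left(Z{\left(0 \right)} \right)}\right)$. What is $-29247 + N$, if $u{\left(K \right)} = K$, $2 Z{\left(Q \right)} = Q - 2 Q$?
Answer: $-1133019907$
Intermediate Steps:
$Z{\left(Q \right)} = - \frac{Q}{2}$ ($Z{\left(Q \right)} = \frac{Q - 2 Q}{2} = \frac{\left(-1\right) Q}{2} = - \frac{Q}{2}$)
$N = -1132990660$ ($N = - 5 \left(19888 + 16206\right) \left(6278 - 0\right) = - 5 \cdot 36094 \left(6278 + 0\right) = - 5 \cdot 36094 \cdot 6278 = \left(-5\right) 226598132 = -1132990660$)
$-29247 + N = -29247 - 1132990660 = -1133019907$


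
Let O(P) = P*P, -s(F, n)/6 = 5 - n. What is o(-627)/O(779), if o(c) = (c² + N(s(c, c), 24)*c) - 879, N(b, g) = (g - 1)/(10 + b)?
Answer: 1483503921/2295072662 ≈ 0.64639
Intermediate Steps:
s(F, n) = -30 + 6*n (s(F, n) = -6*(5 - n) = -30 + 6*n)
N(b, g) = (-1 + g)/(10 + b)
o(c) = -879 + c² + 23*c/(-20 + 6*c) (o(c) = (c² + ((-1 + 24)/(10 + (-30 + 6*c)))*c) - 879 = (c² + (23/(-20 + 6*c))*c) - 879 = (c² + 23*c/(-20 + 6*c)) - 879 = -879 + c² + 23*c/(-20 + 6*c))
O(P) = P²
o(-627)/O(779) = ((23*(-627) + 2*(-879 + (-627)²)*(-10 + 3*(-627)))/(2*(-10 + 3*(-627))))/(779²) = ((-14421 + 2*(-879 + 393129)*(-10 - 1881))/(2*(-10 - 1881)))/606841 = ((½)*(-14421 + 2*392250*(-1891))/(-1891))*(1/606841) = ((½)*(-1/1891)*(-14421 - 1483489500))*(1/606841) = ((½)*(-1/1891)*(-1483503921))*(1/606841) = (1483503921/3782)*(1/606841) = 1483503921/2295072662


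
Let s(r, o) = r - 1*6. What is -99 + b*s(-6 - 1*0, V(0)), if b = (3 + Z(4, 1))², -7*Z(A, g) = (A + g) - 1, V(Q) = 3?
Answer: -8319/49 ≈ -169.78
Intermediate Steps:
s(r, o) = -6 + r (s(r, o) = r - 6 = -6 + r)
Z(A, g) = ⅐ - A/7 - g/7 (Z(A, g) = -((A + g) - 1)/7 = -(-1 + A + g)/7 = ⅐ - A/7 - g/7)
b = 289/49 (b = (3 + (⅐ - ⅐*4 - ⅐*1))² = (3 + (⅐ - 4/7 - ⅐))² = (3 - 4/7)² = (17/7)² = 289/49 ≈ 5.8980)
-99 + b*s(-6 - 1*0, V(0)) = -99 + 289*(-6 + (-6 - 1*0))/49 = -99 + 289*(-6 + (-6 + 0))/49 = -99 + 289*(-6 - 6)/49 = -99 + (289/49)*(-12) = -99 - 3468/49 = -8319/49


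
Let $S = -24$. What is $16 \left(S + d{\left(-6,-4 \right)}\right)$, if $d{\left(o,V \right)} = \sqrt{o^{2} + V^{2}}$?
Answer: $-384 + 32 \sqrt{13} \approx -268.62$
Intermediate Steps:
$d{\left(o,V \right)} = \sqrt{V^{2} + o^{2}}$
$16 \left(S + d{\left(-6,-4 \right)}\right) = 16 \left(-24 + \sqrt{\left(-4\right)^{2} + \left(-6\right)^{2}}\right) = 16 \left(-24 + \sqrt{16 + 36}\right) = 16 \left(-24 + \sqrt{52}\right) = 16 \left(-24 + 2 \sqrt{13}\right) = -384 + 32 \sqrt{13}$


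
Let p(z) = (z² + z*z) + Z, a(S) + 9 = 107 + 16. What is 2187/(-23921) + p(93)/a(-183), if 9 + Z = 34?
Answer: 21796535/143526 ≈ 151.86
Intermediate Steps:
Z = 25 (Z = -9 + 34 = 25)
a(S) = 114 (a(S) = -9 + (107 + 16) = -9 + 123 = 114)
p(z) = 25 + 2*z² (p(z) = (z² + z*z) + 25 = (z² + z²) + 25 = 2*z² + 25 = 25 + 2*z²)
2187/(-23921) + p(93)/a(-183) = 2187/(-23921) + (25 + 2*93²)/114 = 2187*(-1/23921) + (25 + 2*8649)*(1/114) = -2187/23921 + (25 + 17298)*(1/114) = -2187/23921 + 17323*(1/114) = -2187/23921 + 17323/114 = 21796535/143526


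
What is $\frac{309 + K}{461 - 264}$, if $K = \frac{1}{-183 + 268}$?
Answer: $\frac{26266}{16745} \approx 1.5686$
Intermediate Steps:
$K = \frac{1}{85} \approx 0.011765$
$\frac{309 + K}{461 - 264} = \frac{309 + \frac{1}{85}}{461 - 264} = \frac{26266}{85 \cdot 197} = \frac{26266}{85} \cdot \frac{1}{197} = \frac{26266}{16745}$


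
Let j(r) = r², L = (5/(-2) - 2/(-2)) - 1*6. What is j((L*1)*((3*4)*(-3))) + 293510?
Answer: 366410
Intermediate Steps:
L = -15/2 (L = (5*(-½) - 2*(-½)) - 6 = (-5/2 + 1) - 6 = -3/2 - 6 = -15/2 ≈ -7.5000)
j((L*1)*((3*4)*(-3))) + 293510 = ((-15/2*1)*((3*4)*(-3)))² + 293510 = (-90*(-3))² + 293510 = (-15/2*(-36))² + 293510 = 270² + 293510 = 72900 + 293510 = 366410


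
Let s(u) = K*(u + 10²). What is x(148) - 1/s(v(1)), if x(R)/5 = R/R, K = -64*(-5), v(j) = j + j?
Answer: 163199/32640 ≈ 5.0000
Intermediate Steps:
v(j) = 2*j
K = 320
x(R) = 5 (x(R) = 5*(R/R) = 5*1 = 5)
s(u) = 32000 + 320*u (s(u) = 320*(u + 10²) = 320*(u + 100) = 320*(100 + u) = 32000 + 320*u)
x(148) - 1/s(v(1)) = 5 - 1/(32000 + 320*(2*1)) = 5 - 1/(32000 + 320*2) = 5 - 1/(32000 + 640) = 5 - 1/32640 = 163199/32640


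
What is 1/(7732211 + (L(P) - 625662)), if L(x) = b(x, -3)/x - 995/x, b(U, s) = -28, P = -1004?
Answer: 1004/7134976219 ≈ 1.4072e-7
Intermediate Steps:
L(x) = -1023/x (L(x) = -28/x - 995/x = -1023/x)
1/(7732211 + (L(P) - 625662)) = 1/(7732211 + (-1023/(-1004) - 625662)) = 1/(7732211 + (-1023*(-1/1004) - 625662)) = 1/(7732211 + (1023/1004 - 625662)) = 1/(7732211 - 628163625/1004) = 1/(7134976219/1004) = 1004/7134976219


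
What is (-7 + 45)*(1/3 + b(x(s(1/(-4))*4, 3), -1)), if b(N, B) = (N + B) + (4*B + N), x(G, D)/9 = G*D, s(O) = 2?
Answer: 48716/3 ≈ 16239.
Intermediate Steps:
x(G, D) = 9*D*G (x(G, D) = 9*(G*D) = 9*(D*G) = 9*D*G)
b(N, B) = 2*N + 5*B (b(N, B) = (B + N) + (N + 4*B) = 2*N + 5*B)
(-7 + 45)*(1/3 + b(x(s(1/(-4))*4, 3), -1)) = (-7 + 45)*(1/3 + (2*(9*3*(2*4)) + 5*(-1))) = 38*(⅓ + (2*(9*3*8) - 5)) = 38*(⅓ + (2*216 - 5)) = 38*(⅓ + (432 - 5)) = 38*(⅓ + 427) = 38*(1282/3) = 48716/3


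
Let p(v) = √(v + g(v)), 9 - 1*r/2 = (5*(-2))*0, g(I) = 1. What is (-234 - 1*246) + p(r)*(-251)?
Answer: -480 - 251*√19 ≈ -1574.1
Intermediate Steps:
r = 18 (r = 18 - 2*5*(-2)*0 = 18 - (-20)*0 = 18 - 2*0 = 18 + 0 = 18)
p(v) = √(1 + v) (p(v) = √(v + 1) = √(1 + v))
(-234 - 1*246) + p(r)*(-251) = (-234 - 1*246) + √(1 + 18)*(-251) = (-234 - 246) + √19*(-251) = -480 - 251*√19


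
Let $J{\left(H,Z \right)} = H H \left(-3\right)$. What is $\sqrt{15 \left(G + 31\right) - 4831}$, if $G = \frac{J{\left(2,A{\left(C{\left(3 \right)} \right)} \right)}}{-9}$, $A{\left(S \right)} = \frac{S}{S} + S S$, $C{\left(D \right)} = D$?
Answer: $i \sqrt{4346} \approx 65.924 i$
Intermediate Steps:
$A{\left(S \right)} = 1 + S^{2}$
$J{\left(H,Z \right)} = - 3 H^{2}$ ($J{\left(H,Z \right)} = H^{2} \left(-3\right) = - 3 H^{2}$)
$G = \frac{4}{3}$ ($G = \frac{\left(-3\right) 2^{2}}{-9} = \left(-3\right) 4 \left(- \frac{1}{9}\right) = \left(-12\right) \left(- \frac{1}{9}\right) = \frac{4}{3} \approx 1.3333$)
$\sqrt{15 \left(G + 31\right) - 4831} = \sqrt{15 \left(\frac{4}{3} + 31\right) - 4831} = \sqrt{15 \cdot \frac{97}{3} - 4831} = \sqrt{485 - 4831} = \sqrt{-4346} = i \sqrt{4346}$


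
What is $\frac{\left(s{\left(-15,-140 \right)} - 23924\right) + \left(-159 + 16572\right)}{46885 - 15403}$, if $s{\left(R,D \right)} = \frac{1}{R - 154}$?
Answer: $- \frac{70520}{295581} \approx -0.23858$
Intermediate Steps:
$s{\left(R,D \right)} = \frac{1}{-154 + R}$
$\frac{\left(s{\left(-15,-140 \right)} - 23924\right) + \left(-159 + 16572\right)}{46885 - 15403} = \frac{\left(\frac{1}{-154 - 15} - 23924\right) + \left(-159 + 16572\right)}{46885 - 15403} = \frac{\left(\frac{1}{-169} - 23924\right) + 16413}{31482} = \left(\left(- \frac{1}{169} - 23924\right) + 16413\right) \frac{1}{31482} = \left(- \frac{4043157}{169} + 16413\right) \frac{1}{31482} = \left(- \frac{1269360}{169}\right) \frac{1}{31482} = - \frac{70520}{295581}$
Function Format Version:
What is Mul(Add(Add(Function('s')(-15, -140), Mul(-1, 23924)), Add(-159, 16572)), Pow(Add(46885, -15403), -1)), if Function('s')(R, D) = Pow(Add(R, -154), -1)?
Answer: Rational(-70520, 295581) ≈ -0.23858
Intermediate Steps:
Function('s')(R, D) = Pow(Add(-154, R), -1)
Mul(Add(Add(Function('s')(-15, -140), Mul(-1, 23924)), Add(-159, 16572)), Pow(Add(46885, -15403), -1)) = Mul(Add(Add(Pow(Add(-154, -15), -1), Mul(-1, 23924)), Add(-159, 16572)), Pow(Add(46885, -15403), -1)) = Mul(Add(Add(Pow(-169, -1), -23924), 16413), Pow(31482, -1)) = Mul(Add(Add(Rational(-1, 169), -23924), 16413), Rational(1, 31482)) = Mul(Add(Rational(-4043157, 169), 16413), Rational(1, 31482)) = Mul(Rational(-1269360, 169), Rational(1, 31482)) = Rational(-70520, 295581)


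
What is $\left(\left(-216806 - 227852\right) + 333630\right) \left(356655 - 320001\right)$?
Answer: $-4069620312$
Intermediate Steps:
$\left(\left(-216806 - 227852\right) + 333630\right) \left(356655 - 320001\right) = \left(\left(-216806 - 227852\right) + 333630\right) 36654 = \left(-444658 + 333630\right) 36654 = \left(-111028\right) 36654 = -4069620312$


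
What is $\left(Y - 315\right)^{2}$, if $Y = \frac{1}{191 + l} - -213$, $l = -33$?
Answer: $\frac{259693225}{24964} \approx 10403.0$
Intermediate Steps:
$Y = \frac{33655}{158}$ ($Y = \frac{1}{191 - 33} - -213 = \frac{1}{158} + 213 = \frac{33655}{158} \approx 213.01$)
$\left(Y - 315\right)^{2} = \left(\frac{33655}{158} - 315\right)^{2} = \left(- \frac{16115}{158}\right)^{2} = \frac{259693225}{24964}$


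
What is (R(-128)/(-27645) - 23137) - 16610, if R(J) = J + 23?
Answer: -73253714/1843 ≈ -39747.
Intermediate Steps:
R(J) = 23 + J
(R(-128)/(-27645) - 23137) - 16610 = ((23 - 128)/(-27645) - 23137) - 16610 = (-105*(-1/27645) - 23137) - 16610 = (7/1843 - 23137) - 16610 = -42641484/1843 - 16610 = -73253714/1843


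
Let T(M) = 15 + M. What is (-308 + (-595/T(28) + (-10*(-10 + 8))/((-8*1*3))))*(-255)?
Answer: 7076165/86 ≈ 82281.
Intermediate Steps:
(-308 + (-595/T(28) + (-10*(-10 + 8))/((-8*1*3))))*(-255) = (-308 + (-595/(15 + 28) + (-10*(-10 + 8))/((-8*1*3))))*(-255) = (-308 + (-595/43 + (-10*(-2))/((-8*3))))*(-255) = (-308 + (-595*1/43 + 20/(-24)))*(-255) = (-308 + (-595/43 + 20*(-1/24)))*(-255) = (-308 + (-595/43 - ⅚))*(-255) = (-308 - 3785/258)*(-255) = -83249/258*(-255) = 7076165/86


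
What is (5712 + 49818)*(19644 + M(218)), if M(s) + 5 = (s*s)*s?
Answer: 576394236630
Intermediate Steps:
M(s) = -5 + s**3 (M(s) = -5 + (s*s)*s = -5 + s**2*s = -5 + s**3)
(5712 + 49818)*(19644 + M(218)) = (5712 + 49818)*(19644 + (-5 + 218**3)) = 55530*(19644 + (-5 + 10360232)) = 55530*(19644 + 10360227) = 55530*10379871 = 576394236630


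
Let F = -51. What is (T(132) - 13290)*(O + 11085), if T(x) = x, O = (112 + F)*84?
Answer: -213278022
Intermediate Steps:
O = 5124 (O = (112 - 51)*84 = 61*84 = 5124)
(T(132) - 13290)*(O + 11085) = (132 - 13290)*(5124 + 11085) = -13158*16209 = -213278022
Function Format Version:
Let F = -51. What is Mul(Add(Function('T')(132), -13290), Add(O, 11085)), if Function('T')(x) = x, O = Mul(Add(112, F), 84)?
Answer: -213278022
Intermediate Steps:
O = 5124 (O = Mul(Add(112, -51), 84) = Mul(61, 84) = 5124)
Mul(Add(Function('T')(132), -13290), Add(O, 11085)) = Mul(Add(132, -13290), Add(5124, 11085)) = Mul(-13158, 16209) = -213278022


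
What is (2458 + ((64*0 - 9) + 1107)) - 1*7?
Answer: 3549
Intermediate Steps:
(2458 + ((64*0 - 9) + 1107)) - 1*7 = (2458 + ((0 - 9) + 1107)) - 7 = (2458 + (-9 + 1107)) - 7 = (2458 + 1098) - 7 = 3556 - 7 = 3549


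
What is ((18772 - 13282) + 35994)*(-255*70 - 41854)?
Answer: -2476760736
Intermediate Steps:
((18772 - 13282) + 35994)*(-255*70 - 41854) = (5490 + 35994)*(-17850 - 41854) = 41484*(-59704) = -2476760736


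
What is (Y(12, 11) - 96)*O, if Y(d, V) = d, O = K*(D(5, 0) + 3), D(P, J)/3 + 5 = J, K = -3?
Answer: -3024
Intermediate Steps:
D(P, J) = -15 + 3*J
O = 36 (O = -3*((-15 + 3*0) + 3) = -3*((-15 + 0) + 3) = -3*(-15 + 3) = -3*(-12) = 36)
(Y(12, 11) - 96)*O = (12 - 96)*36 = -84*36 = -3024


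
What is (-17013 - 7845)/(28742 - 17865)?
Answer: -24858/10877 ≈ -2.2854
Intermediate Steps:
(-17013 - 7845)/(28742 - 17865) = -24858/10877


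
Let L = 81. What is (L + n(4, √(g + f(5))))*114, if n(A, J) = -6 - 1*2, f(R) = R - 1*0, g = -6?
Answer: 8322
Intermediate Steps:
f(R) = R (f(R) = R + 0 = R)
n(A, J) = -8 (n(A, J) = -6 - 2 = -8)
(L + n(4, √(g + f(5))))*114 = (81 - 8)*114 = 73*114 = 8322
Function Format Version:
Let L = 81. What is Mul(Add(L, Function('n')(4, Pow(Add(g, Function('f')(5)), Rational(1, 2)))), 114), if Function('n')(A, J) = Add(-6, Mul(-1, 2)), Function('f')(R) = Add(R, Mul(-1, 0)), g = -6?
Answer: 8322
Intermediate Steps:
Function('f')(R) = R (Function('f')(R) = Add(R, 0) = R)
Function('n')(A, J) = -8 (Function('n')(A, J) = Add(-6, -2) = -8)
Mul(Add(L, Function('n')(4, Pow(Add(g, Function('f')(5)), Rational(1, 2)))), 114) = Mul(Add(81, -8), 114) = Mul(73, 114) = 8322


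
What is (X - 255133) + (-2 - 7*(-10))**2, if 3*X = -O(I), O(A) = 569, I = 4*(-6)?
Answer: -752096/3 ≈ -2.5070e+5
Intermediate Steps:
I = -24
X = -569/3 (X = (-1*569)/3 = (1/3)*(-569) = -569/3 ≈ -189.67)
(X - 255133) + (-2 - 7*(-10))**2 = (-569/3 - 255133) + (-2 - 7*(-10))**2 = -765968/3 + (-2 + 70)**2 = -765968/3 + 68**2 = -765968/3 + 4624 = -752096/3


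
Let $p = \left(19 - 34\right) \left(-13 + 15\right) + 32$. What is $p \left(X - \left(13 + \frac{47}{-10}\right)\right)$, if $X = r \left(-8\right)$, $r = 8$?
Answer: $- \frac{723}{5} \approx -144.6$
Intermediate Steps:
$X = -64$ ($X = 8 \left(-8\right) = -64$)
$p = 2$ ($p = \left(-15\right) 2 + 32 = -30 + 32 = 2$)
$p \left(X - \left(13 + \frac{47}{-10}\right)\right) = 2 \left(-64 - \left(13 + \frac{47}{-10}\right)\right) = 2 \left(-64 - \left(13 + 47 \left(- \frac{1}{10}\right)\right)\right) = 2 \left(-64 - \frac{83}{10}\right) = 2 \left(- \frac{723}{10}\right) = - \frac{723}{5}$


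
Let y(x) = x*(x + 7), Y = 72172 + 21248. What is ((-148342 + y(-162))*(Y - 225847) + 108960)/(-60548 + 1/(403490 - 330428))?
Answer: -91717274664576/340289075 ≈ -2.6953e+5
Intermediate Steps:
Y = 93420
y(x) = x*(7 + x)
((-148342 + y(-162))*(Y - 225847) + 108960)/(-60548 + 1/(403490 - 330428)) = ((-148342 - 162*(7 - 162))*(93420 - 225847) + 108960)/(-60548 + 1/(403490 - 330428)) = ((-148342 - 162*(-155))*(-132427) + 108960)/(-60548 + 1/73062) = ((-148342 + 25110)*(-132427) + 108960)/(-60548 + 1/73062) = (-123232*(-132427) + 108960)/(-4423757975/73062) = (16319244064 + 108960)*(-73062/4423757975) = 16319353024*(-73062/4423757975) = -91717274664576/340289075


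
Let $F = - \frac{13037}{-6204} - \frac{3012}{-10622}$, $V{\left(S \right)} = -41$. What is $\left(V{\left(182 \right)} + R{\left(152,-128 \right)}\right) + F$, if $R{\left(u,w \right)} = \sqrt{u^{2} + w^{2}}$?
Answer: $- \frac{27071159}{701052} + 8 \sqrt{617} \approx 160.1$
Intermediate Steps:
$F = \frac{1671973}{701052}$ ($F = \left(-13037\right) \left(- \frac{1}{6204}\right) - - \frac{1506}{5311} = \frac{13037}{6204} + \frac{1506}{5311} = \frac{1671973}{701052} \approx 2.3849$)
$\left(V{\left(182 \right)} + R{\left(152,-128 \right)}\right) + F = \left(-41 + \sqrt{152^{2} + \left(-128\right)^{2}}\right) + \frac{1671973}{701052} = \left(-41 + \sqrt{23104 + 16384}\right) + \frac{1671973}{701052} = \left(-41 + \sqrt{39488}\right) + \frac{1671973}{701052} = \left(-41 + 8 \sqrt{617}\right) + \frac{1671973}{701052} = - \frac{27071159}{701052} + 8 \sqrt{617}$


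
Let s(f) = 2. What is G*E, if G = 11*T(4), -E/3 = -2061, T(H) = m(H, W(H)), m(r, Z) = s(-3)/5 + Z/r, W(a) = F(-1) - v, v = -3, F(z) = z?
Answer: 612117/10 ≈ 61212.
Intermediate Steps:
W(a) = 2 (W(a) = -1 - 1*(-3) = -1 + 3 = 2)
m(r, Z) = 2/5 + Z/r
T(H) = 2/5 + 2/H
E = 6183 (E = -3*(-2061) = 6183)
G = 99/10 (G = 11*(2/5 + 2/4) = 11*(2/5 + 2*(1/4)) = 11*(2/5 + 1/2) = 11*(9/10) = 99/10 ≈ 9.9000)
G*E = (99/10)*6183 = 612117/10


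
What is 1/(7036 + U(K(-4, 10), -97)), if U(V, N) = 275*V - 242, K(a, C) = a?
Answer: 1/5694 ≈ 0.00017562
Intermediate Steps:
U(V, N) = -242 + 275*V
1/(7036 + U(K(-4, 10), -97)) = 1/(7036 + (-242 + 275*(-4))) = 1/(7036 + (-242 - 1100)) = 1/(7036 - 1342) = 1/5694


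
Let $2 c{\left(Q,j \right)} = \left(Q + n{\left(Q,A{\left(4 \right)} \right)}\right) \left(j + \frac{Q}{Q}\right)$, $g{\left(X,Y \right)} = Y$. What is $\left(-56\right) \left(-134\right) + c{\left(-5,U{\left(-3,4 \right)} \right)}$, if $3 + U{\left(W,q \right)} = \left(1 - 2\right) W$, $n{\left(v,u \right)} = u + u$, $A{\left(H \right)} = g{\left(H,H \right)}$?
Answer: $\frac{15011}{2} \approx 7505.5$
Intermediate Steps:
$A{\left(H \right)} = H$
$n{\left(v,u \right)} = 2 u$
$U{\left(W,q \right)} = -3 - W$ ($U{\left(W,q \right)} = -3 + \left(1 - 2\right) W = -3 - W$)
$c{\left(Q,j \right)} = \frac{\left(1 + j\right) \left(8 + Q\right)}{2}$ ($c{\left(Q,j \right)} = \frac{\left(Q + 2 \cdot 4\right) \left(j + \frac{Q}{Q}\right)}{2} = \frac{\left(Q + 8\right) \left(j + 1\right)}{2} = \frac{\left(8 + Q\right) \left(1 + j\right)}{2} = \frac{\left(1 + j\right) \left(8 + Q\right)}{2}$)
$\left(-56\right) \left(-134\right) + c{\left(-5,U{\left(-3,4 \right)} \right)} = \left(-56\right) \left(-134\right) + \left(4 + \frac{1}{2} \left(-5\right) + 4 \left(-3 - -3\right) + \frac{1}{2} \left(-5\right) \left(-3 - -3\right)\right) = 7504 + \left(4 - \frac{5}{2} + 4 \left(-3 + 3\right) + \frac{1}{2} \left(-5\right) \left(-3 + 3\right)\right) = 7504 + \left(4 - \frac{5}{2} + 4 \cdot 0 + \frac{1}{2} \left(-5\right) 0\right) = 7504 + \left(4 - \frac{5}{2} + 0 + 0\right) = 7504 + \frac{3}{2} = \frac{15011}{2}$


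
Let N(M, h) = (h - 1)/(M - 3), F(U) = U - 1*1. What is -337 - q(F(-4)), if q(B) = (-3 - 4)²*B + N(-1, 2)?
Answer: -367/4 ≈ -91.750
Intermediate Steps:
F(U) = -1 + U (F(U) = U - 1 = -1 + U)
N(M, h) = (-1 + h)/(-3 + M)
q(B) = -¼ + 49*B (q(B) = (-3 - 4)²*B + (-1 + 2)/(-3 - 1) = (-7)²*B + 1/(-4) = 49*B - ¼*1 = 49*B - ¼ = -¼ + 49*B)
-337 - q(F(-4)) = -337 - (-¼ + 49*(-1 - 4)) = -337 - (-¼ + 49*(-5)) = -337 - (-¼ - 245) = -337 - 1*(-981/4) = -337 + 981/4 = -367/4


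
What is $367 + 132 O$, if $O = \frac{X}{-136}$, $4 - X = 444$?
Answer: $\frac{13499}{17} \approx 794.06$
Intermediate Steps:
$X = -440$ ($X = 4 - 444 = -440$)
$O = \frac{55}{17}$ ($O = - \frac{440}{-136} = \left(-440\right) \left(- \frac{1}{136}\right) = \frac{55}{17} \approx 3.2353$)
$367 + 132 O = 367 + 132 \cdot \frac{55}{17} = 367 + \frac{7260}{17} = \frac{13499}{17}$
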